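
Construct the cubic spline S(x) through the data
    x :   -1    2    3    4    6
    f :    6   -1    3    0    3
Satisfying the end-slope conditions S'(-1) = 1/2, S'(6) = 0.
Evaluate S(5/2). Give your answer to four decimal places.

With M_i denoting the second derivative at x_i, h_i = 3, 1, 1, 2, and Δ_i = (y_(i+1) − y_i)/h_i = -7/3, 4, -3, 3/2:
  3·M_0 + 8·M_1 + 1·M_2 = 6(Δ_1 - Δ_0) = 38
  1·M_1 + 4·M_2 + 1·M_3 = 6(Δ_2 - Δ_1) = -42
  1·M_2 + 6·M_3 + 2·M_4 = 6(Δ_3 - Δ_2) = 27
Clamped end conditions give two more equations: 2h_0·M_0 + h_0·M_1 = 6(Δ_0 - S'(-1)) = -17 and h_3·M_3 + 2h_3·M_4 = 6(S'(6) - Δ_3) = -9.
Hence M_0 = -3593/474, M_1 = 750/79, M_2 = -2403/158, M_3 = 738/79, M_4 = -2187/316.
On [2, 3], S(x) = -1 + 1065/316·(x - 2) + 375/79·(x - 2)² - 1301/316·(x - 2)³.
With (x - 2) = 1/2: S(5/2) = 3431/2528.

1.3572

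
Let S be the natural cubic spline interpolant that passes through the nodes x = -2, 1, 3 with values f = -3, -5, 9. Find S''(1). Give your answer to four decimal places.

Write σ_i for S''(x_i). With h_i = 3, 2 and divided differences Δ_i = -2/3, 7, the continuity of S' gives the tridiagonal system
  3·σ_0 + 10·σ_1 + 2·σ_2 = 6(Δ_1 - Δ_0) = 46
Natural end conditions: σ_0 = σ_2 = 0.
Solving: σ_0 = 0, σ_1 = 23/5, σ_2 = 0.

4.6000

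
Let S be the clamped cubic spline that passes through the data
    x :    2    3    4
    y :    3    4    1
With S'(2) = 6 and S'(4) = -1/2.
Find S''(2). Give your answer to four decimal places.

-12.2500

Write M_i for S''(x_i). With h_i = 1, 1 and divided differences Δ_i = 1, -3, the continuity of S' gives the tridiagonal system
  1·M_0 + 4·M_1 + 1·M_2 = 6(Δ_1 - Δ_0) = -24
Clamped end conditions give two more equations: 2h_0·M_0 + h_0·M_1 = 6(Δ_0 - S'(2)) = -30 and h_1·M_1 + 2h_1·M_2 = 6(S'(4) - Δ_1) = 15.
Forward elimination and back-substitution give M_0 = -49/4, M_1 = -11/2, M_2 = 41/4.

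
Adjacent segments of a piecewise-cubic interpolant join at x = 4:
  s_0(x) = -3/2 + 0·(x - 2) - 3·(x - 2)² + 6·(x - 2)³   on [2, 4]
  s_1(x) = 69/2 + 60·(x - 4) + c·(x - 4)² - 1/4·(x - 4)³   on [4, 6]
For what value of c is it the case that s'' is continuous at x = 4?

33

s_0''(x) = -6 + 36·(x - 2), so s_0''(4) = 66. On the right, s_1''(4) = 2c, so c = 33.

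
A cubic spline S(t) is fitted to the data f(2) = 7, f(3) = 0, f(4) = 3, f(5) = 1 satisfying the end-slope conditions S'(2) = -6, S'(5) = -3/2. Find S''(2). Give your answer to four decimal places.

-14.2000

Let M_i = S''(x_i). Step sizes h_i = 1, 1, 1; slopes of the chords Δ_i = (y_(i+1) - y_i)/h_i = -7, 3, -2.
  1·M_0 + 4·M_1 + 1·M_2 = 6(Δ_1 - Δ_0) = 60
  1·M_1 + 4·M_2 + 1·M_3 = 6(Δ_2 - Δ_1) = -30
Clamped end conditions give two more equations: 2h_0·M_0 + h_0·M_1 = 6(Δ_0 - S'(2)) = -6 and h_2·M_2 + 2h_2·M_3 = 6(S'(5) - Δ_2) = 3.
Hence M_0 = -71/5, M_1 = 112/5, M_2 = -77/5, M_3 = 46/5.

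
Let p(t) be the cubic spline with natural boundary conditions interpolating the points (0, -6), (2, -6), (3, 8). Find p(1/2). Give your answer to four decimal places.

-8.1875

With M_i denoting the second derivative at x_i, h_i = 2, 1, and Δ_i = (y_(i+1) − y_i)/h_i = 0, 14:
  2·M_0 + 6·M_1 + 1·M_2 = 6(Δ_1 - Δ_0) = 84
Natural end conditions: M_0 = M_2 = 0.
Forward elimination and back-substitution give M_0 = 0, M_1 = 14, M_2 = 0.
On [0, 2], p(t) = -6 - 14/3·t + 0·t² + 7/6·t³.
With t = 1/2: p(1/2) = -131/16.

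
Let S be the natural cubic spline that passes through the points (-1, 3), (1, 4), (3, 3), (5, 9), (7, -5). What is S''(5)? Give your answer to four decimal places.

Write σ_i for S''(x_i). With h_i = 2, 2, 2, 2 and divided differences Δ_i = 1/2, -1/2, 3, -7, the continuity of S' gives the tridiagonal system
  2·σ_0 + 8·σ_1 + 2·σ_2 = 6(Δ_1 - Δ_0) = -6
  2·σ_1 + 8·σ_2 + 2·σ_3 = 6(Δ_2 - Δ_1) = 21
  2·σ_2 + 8·σ_3 + 2·σ_4 = 6(Δ_3 - Δ_2) = -60
Natural end conditions: σ_0 = σ_4 = 0.
Solving: σ_0 = 0, σ_1 = -117/56, σ_2 = 75/14, σ_3 = -495/56, σ_4 = 0.

-8.8393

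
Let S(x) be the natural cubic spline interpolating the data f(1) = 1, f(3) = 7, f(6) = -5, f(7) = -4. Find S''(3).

Write M_i for S''(x_i). With h_i = 2, 3, 1 and divided differences Δ_i = 3, -4, 1, the continuity of S' gives the tridiagonal system
  2·M_0 + 10·M_1 + 3·M_2 = 6(Δ_1 - Δ_0) = -42
  3·M_1 + 8·M_2 + 1·M_3 = 6(Δ_2 - Δ_1) = 30
Natural end conditions: M_0 = M_3 = 0.
Hence M_0 = 0, M_1 = -6, M_2 = 6, M_3 = 0.

-6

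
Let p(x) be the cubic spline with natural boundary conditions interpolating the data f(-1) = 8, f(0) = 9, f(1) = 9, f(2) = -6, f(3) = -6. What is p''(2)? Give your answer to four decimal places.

30.4286

With m_i denoting the second derivative at x_i, h_i = 1, 1, 1, 1, and Δ_i = (y_(i+1) − y_i)/h_i = 1, 0, -15, 0:
  1·m_0 + 4·m_1 + 1·m_2 = 6(Δ_1 - Δ_0) = -6
  1·m_1 + 4·m_2 + 1·m_3 = 6(Δ_2 - Δ_1) = -90
  1·m_2 + 4·m_3 + 1·m_4 = 6(Δ_3 - Δ_2) = 90
Natural end conditions: m_0 = m_4 = 0.
Forward elimination and back-substitution give m_0 = 0, m_1 = 45/7, m_2 = -222/7, m_3 = 213/7, m_4 = 0.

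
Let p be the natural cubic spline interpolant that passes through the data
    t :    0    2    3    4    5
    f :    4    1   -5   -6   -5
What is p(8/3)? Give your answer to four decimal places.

Let M_i = p''(x_i). Step sizes h_i = 2, 1, 1, 1; slopes of the chords Δ_i = (y_(i+1) - y_i)/h_i = -3/2, -6, -1, 1.
  2·M_0 + 6·M_1 + 1·M_2 = 6(Δ_1 - Δ_0) = -27
  1·M_1 + 4·M_2 + 1·M_3 = 6(Δ_2 - Δ_1) = 30
  1·M_2 + 4·M_3 + 1·M_4 = 6(Δ_3 - Δ_2) = 12
Natural end conditions: M_0 = M_4 = 0.
Solving: M_0 = 0, M_1 = -513/86, M_2 = 378/43, M_3 = 69/86, M_4 = 0.
On [2, 3], p(t) = 1 - 471/86·(t - 2) - 513/172·(t - 2)² + 423/172·(t - 2)³.
With (t - 2) = 2/3: p(8/3) = -419/129.

-3.2481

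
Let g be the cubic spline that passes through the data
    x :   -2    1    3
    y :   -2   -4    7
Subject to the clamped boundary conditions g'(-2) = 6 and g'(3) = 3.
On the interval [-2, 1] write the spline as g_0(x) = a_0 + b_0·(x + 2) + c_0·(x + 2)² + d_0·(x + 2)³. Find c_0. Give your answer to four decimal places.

-5.4833

Let M_i = g''(x_i). Step sizes h_i = 3, 2; slopes of the chords Δ_i = (y_(i+1) - y_i)/h_i = -2/3, 11/2.
  3·M_0 + 10·M_1 + 2·M_2 = 6(Δ_1 - Δ_0) = 37
Clamped end conditions give two more equations: 2h_0·M_0 + h_0·M_1 = 6(Δ_0 - g'(-2)) = -40 and h_1·M_1 + 2h_1·M_2 = 6(g'(3) - Δ_1) = -15.
Hence M_0 = -329/30, M_1 = 43/5, M_2 = -161/20.
On [-2, 1], with g_0(x) = a_0 + b_0·(x + 2) + c_0·(x + 2)² + d_0·(x + 2)³: c_0 = M_0/2 = -329/60, d_0 = (M_1 - M_0)/(6h_0) = 587/540, b_0 = Δ_0 - h_0(2M_0 + M_1)/6 = 6.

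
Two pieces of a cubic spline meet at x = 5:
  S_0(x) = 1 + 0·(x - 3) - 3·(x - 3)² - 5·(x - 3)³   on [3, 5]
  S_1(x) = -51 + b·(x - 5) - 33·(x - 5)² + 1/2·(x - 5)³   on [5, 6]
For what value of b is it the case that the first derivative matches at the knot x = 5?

S_0'(x) = 0 - 6·(x - 3) - 15·(x - 3)², so S_0'(5) = -72. On the right, S_1'(5) = b, so b = -72.

-72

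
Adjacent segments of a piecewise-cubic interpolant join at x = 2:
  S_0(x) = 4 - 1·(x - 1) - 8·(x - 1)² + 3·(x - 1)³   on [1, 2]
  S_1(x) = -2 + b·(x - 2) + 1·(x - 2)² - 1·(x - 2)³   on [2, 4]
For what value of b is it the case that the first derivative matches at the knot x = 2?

-8

S_0'(x) = -1 - 16·(x - 1) + 9·(x - 1)², so S_0'(2) = -8. On the right, S_1'(2) = b, so b = -8.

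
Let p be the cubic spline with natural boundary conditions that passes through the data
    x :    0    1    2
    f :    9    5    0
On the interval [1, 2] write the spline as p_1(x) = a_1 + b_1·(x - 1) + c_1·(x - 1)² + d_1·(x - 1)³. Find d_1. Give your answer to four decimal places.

0.2500

With M_i denoting the second derivative at x_i, h_i = 1, 1, and Δ_i = (y_(i+1) − y_i)/h_i = -4, -5:
  1·M_0 + 4·M_1 + 1·M_2 = 6(Δ_1 - Δ_0) = -6
Natural end conditions: M_0 = M_2 = 0.
Hence M_0 = 0, M_1 = -3/2, M_2 = 0.
On [1, 2], with p_1(x) = a_1 + b_1·(x - 1) + c_1·(x - 1)² + d_1·(x - 1)³: c_1 = M_1/2 = -3/4, d_1 = (M_2 - M_1)/(6h_1) = 1/4, b_1 = Δ_1 - h_1(2M_1 + M_2)/6 = -9/2.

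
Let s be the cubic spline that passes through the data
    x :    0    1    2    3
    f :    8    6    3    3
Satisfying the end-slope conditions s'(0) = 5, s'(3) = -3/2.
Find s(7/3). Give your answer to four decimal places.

3.0123

Write M_i for s''(x_i). With h_i = 1, 1, 1 and divided differences Δ_i = -2, -3, 0, the continuity of s' gives the tridiagonal system
  1·M_0 + 4·M_1 + 1·M_2 = 6(Δ_1 - Δ_0) = -6
  1·M_1 + 4·M_2 + 1·M_3 = 6(Δ_2 - Δ_1) = 18
Clamped end conditions give two more equations: 2h_0·M_0 + h_0·M_1 = 6(Δ_0 - s'(0)) = -42 and h_2·M_2 + 2h_2·M_3 = 6(s'(3) - Δ_2) = -9.
Hence M_0 = -67/3, M_1 = 8/3, M_2 = 17/3, M_3 = -22/3.
On [2, 3], s(x) = 3 - 2/3·(x - 2) + 17/6·(x - 2)² - 13/6·(x - 2)³.
With (x - 2) = 1/3: s(7/3) = 244/81.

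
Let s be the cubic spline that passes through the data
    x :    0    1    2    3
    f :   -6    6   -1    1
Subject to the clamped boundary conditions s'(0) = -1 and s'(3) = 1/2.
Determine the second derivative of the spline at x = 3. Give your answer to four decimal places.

Write M_i for s''(x_i). With h_i = 1, 1, 1 and divided differences Δ_i = 12, -7, 2, the continuity of s' gives the tridiagonal system
  1·M_0 + 4·M_1 + 1·M_2 = 6(Δ_1 - Δ_0) = -114
  1·M_1 + 4·M_2 + 1·M_3 = 6(Δ_2 - Δ_1) = 54
Clamped end conditions give two more equations: 2h_0·M_0 + h_0·M_1 = 6(Δ_0 - s'(0)) = 78 and h_2·M_2 + 2h_2·M_3 = 6(s'(3) - Δ_2) = -9.
Solving the tridiagonal system: M_0 = 327/5, M_1 = -264/5, M_2 = 159/5, M_3 = -102/5.

-20.4000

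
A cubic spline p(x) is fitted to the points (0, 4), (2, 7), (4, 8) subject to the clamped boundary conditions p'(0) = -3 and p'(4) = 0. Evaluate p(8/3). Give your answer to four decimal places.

7.9259

With m_i denoting the second derivative at x_i, h_i = 2, 2, and Δ_i = (y_(i+1) − y_i)/h_i = 3/2, 1/2:
  2·m_0 + 8·m_1 + 2·m_2 = 6(Δ_1 - Δ_0) = -6
Clamped end conditions give two more equations: 2h_0·m_0 + h_0·m_1 = 6(Δ_0 - p'(0)) = 27 and h_1·m_1 + 2h_1·m_2 = 6(p'(4) - Δ_1) = -3.
Forward elimination and back-substitution give m_0 = 33/4, m_1 = -3, m_2 = 3/4.
On [2, 4], p(x) = 7 + 9/4·(x - 2) - 3/2·(x - 2)² + 5/16·(x - 2)³.
With (x - 2) = 2/3: p(8/3) = 214/27.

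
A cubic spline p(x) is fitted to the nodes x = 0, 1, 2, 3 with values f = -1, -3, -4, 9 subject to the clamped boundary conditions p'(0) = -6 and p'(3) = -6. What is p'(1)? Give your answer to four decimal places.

-3.6000

With m_i denoting the second derivative at x_i, h_i = 1, 1, 1, and Δ_i = (y_(i+1) − y_i)/h_i = -2, -1, 13:
  1·m_0 + 4·m_1 + 1·m_2 = 6(Δ_1 - Δ_0) = 6
  1·m_1 + 4·m_2 + 1·m_3 = 6(Δ_2 - Δ_1) = 84
Clamped end conditions give two more equations: 2h_0·m_0 + h_0·m_1 = 6(Δ_0 - p'(0)) = 24 and h_2·m_2 + 2h_2·m_3 = 6(p'(3) - Δ_2) = -114.
Solving: m_0 = 96/5, m_1 = -72/5, m_2 = 222/5, m_3 = -396/5.
On [1, 2], p'(x) = b_1 + 2c_1·(x - 1) + 3d_1·(x - 1)² with b_1 = Δ_1 - h_1(2m_1 + m_2)/6 = -18/5, c_1 = m_1/2 = -36/5, d_1 = (m_2 - m_1)/(6h_1) = 49/5. So p'(1) = -18/5.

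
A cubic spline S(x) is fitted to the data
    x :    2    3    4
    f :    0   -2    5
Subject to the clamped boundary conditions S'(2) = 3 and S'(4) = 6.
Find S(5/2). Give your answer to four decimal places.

-0.8125

With σ_i denoting the second derivative at x_i, h_i = 1, 1, and Δ_i = (y_(i+1) − y_i)/h_i = -2, 7:
  1·σ_0 + 4·σ_1 + 1·σ_2 = 6(Δ_1 - Δ_0) = 54
Clamped end conditions give two more equations: 2h_0·σ_0 + h_0·σ_1 = 6(Δ_0 - S'(2)) = -30 and h_1·σ_1 + 2h_1·σ_2 = 6(S'(4) - Δ_1) = -6.
Solving the tridiagonal system: σ_0 = -27, σ_1 = 24, σ_2 = -15.
On [2, 3], S(x) = 0 + 3·(x - 2) - 27/2·(x - 2)² + 17/2·(x - 2)³.
With (x - 2) = 1/2: S(5/2) = -13/16.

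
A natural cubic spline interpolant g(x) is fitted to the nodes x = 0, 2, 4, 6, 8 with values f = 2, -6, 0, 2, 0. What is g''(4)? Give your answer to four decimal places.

Put M_i = g'' at the i-th knot. Here h = (2, 2, 2, 2) and Δ = (-4, 3, 1, -1), so the interior equations h_(i-1)·M_(i-1) + 2(h_(i-1)+h_i)·M_i + h_i·M_(i+1) = 6(Δ_i − Δ_(i-1)) read
  2·M_0 + 8·M_1 + 2·M_2 = 6(Δ_1 - Δ_0) = 42
  2·M_1 + 8·M_2 + 2·M_3 = 6(Δ_2 - Δ_1) = -12
  2·M_2 + 8·M_3 + 2·M_4 = 6(Δ_3 - Δ_2) = -12
Natural end conditions: M_0 = M_4 = 0.
Solving: M_0 = 0, M_1 = 333/56, M_2 = -39/14, M_3 = -45/56, M_4 = 0.

-2.7857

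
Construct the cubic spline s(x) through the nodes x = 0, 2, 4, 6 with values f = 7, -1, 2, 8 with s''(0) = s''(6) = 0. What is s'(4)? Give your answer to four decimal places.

2.9333

Put M_i = s'' at the i-th knot. Here h = (2, 2, 2) and Δ = (-4, 3/2, 3), so the interior equations h_(i-1)·M_(i-1) + 2(h_(i-1)+h_i)·M_i + h_i·M_(i+1) = 6(Δ_i − Δ_(i-1)) read
  2·M_0 + 8·M_1 + 2·M_2 = 6(Δ_1 - Δ_0) = 33
  2·M_1 + 8·M_2 + 2·M_3 = 6(Δ_2 - Δ_1) = 9
Natural end conditions: M_0 = M_3 = 0.
Solving the tridiagonal system: M_0 = 0, M_1 = 41/10, M_2 = 1/10, M_3 = 0.
On [4, 6], s'(x) = b_2 + 2c_2·(x - 4) + 3d_2·(x - 4)² with b_2 = Δ_2 - h_2(2M_2 + M_3)/6 = 44/15, c_2 = M_2/2 = 1/20, d_2 = (M_3 - M_2)/(6h_2) = -1/120. So s'(4) = 44/15.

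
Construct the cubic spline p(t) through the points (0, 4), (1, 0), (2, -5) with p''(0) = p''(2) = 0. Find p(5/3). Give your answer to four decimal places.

-3.2593

With M_i denoting the second derivative at x_i, h_i = 1, 1, and Δ_i = (y_(i+1) − y_i)/h_i = -4, -5:
  1·M_0 + 4·M_1 + 1·M_2 = 6(Δ_1 - Δ_0) = -6
Natural end conditions: M_0 = M_2 = 0.
Forward elimination and back-substitution give M_0 = 0, M_1 = -3/2, M_2 = 0.
On [1, 2], p(t) = 0 - 9/2·(t - 1) - 3/4·(t - 1)² + 1/4·(t - 1)³.
With (t - 1) = 2/3: p(5/3) = -88/27.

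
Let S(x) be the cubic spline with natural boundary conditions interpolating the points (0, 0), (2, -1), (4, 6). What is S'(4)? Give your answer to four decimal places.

Write m_i for S''(x_i). With h_i = 2, 2 and divided differences Δ_i = -1/2, 7/2, the continuity of S' gives the tridiagonal system
  2·m_0 + 8·m_1 + 2·m_2 = 6(Δ_1 - Δ_0) = 24
Natural end conditions: m_0 = m_2 = 0.
Hence m_0 = 0, m_1 = 3, m_2 = 0.
On [2, 4], S'(x) = b_1 + 2c_1·(x - 2) + 3d_1·(x - 2)² with b_1 = Δ_1 - h_1(2m_1 + m_2)/6 = 3/2, c_1 = m_1/2 = 3/2, d_1 = (m_2 - m_1)/(6h_1) = -1/4. So S'(4) = 9/2.

4.5000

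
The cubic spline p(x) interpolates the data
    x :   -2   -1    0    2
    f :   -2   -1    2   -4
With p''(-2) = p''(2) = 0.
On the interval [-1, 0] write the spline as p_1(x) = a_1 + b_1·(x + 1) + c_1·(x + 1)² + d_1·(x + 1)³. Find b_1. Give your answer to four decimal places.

Put M_i = p'' at the i-th knot. Here h = (1, 1, 2) and Δ = (1, 3, -3), so the interior equations h_(i-1)·M_(i-1) + 2(h_(i-1)+h_i)·M_i + h_i·M_(i+1) = 6(Δ_i − Δ_(i-1)) read
  1·M_0 + 4·M_1 + 1·M_2 = 6(Δ_1 - Δ_0) = 12
  1·M_1 + 6·M_2 + 2·M_3 = 6(Δ_2 - Δ_1) = -36
Natural end conditions: M_0 = M_3 = 0.
Solving the tridiagonal system: M_0 = 0, M_1 = 108/23, M_2 = -156/23, M_3 = 0.
On [-1, 0], with p_1(x) = a_1 + b_1·(x + 1) + c_1·(x + 1)² + d_1·(x + 1)³: c_1 = M_1/2 = 54/23, d_1 = (M_2 - M_1)/(6h_1) = -44/23, b_1 = Δ_1 - h_1(2M_1 + M_2)/6 = 59/23.

2.5652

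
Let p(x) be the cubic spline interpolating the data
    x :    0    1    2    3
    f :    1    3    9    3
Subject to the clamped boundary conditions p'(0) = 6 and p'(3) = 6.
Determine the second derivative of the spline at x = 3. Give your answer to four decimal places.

54.4000

Let m_i = p''(x_i). Step sizes h_i = 1, 1, 1; slopes of the chords Δ_i = (y_(i+1) - y_i)/h_i = 2, 6, -6.
  1·m_0 + 4·m_1 + 1·m_2 = 6(Δ_1 - Δ_0) = 24
  1·m_1 + 4·m_2 + 1·m_3 = 6(Δ_2 - Δ_1) = -72
Clamped end conditions give two more equations: 2h_0·m_0 + h_0·m_1 = 6(Δ_0 - p'(0)) = -24 and h_2·m_2 + 2h_2·m_3 = 6(p'(3) - Δ_2) = 72.
Solving the tridiagonal system: m_0 = -112/5, m_1 = 104/5, m_2 = -184/5, m_3 = 272/5.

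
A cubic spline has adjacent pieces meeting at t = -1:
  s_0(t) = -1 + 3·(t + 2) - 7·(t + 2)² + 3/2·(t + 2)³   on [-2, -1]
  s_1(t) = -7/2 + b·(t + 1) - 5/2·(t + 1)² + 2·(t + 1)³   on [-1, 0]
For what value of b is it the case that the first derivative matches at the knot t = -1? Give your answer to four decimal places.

s_0'(t) = 3 - 14·(t + 2) + 9/2·(t + 2)², so s_0'(-1) = -13/2. On the right, s_1'(-1) = b, so b = -13/2.

-6.5000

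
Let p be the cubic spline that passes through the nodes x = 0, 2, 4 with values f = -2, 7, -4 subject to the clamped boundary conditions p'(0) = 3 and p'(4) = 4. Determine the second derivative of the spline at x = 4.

Write M_i for p''(x_i). With h_i = 2, 2 and divided differences Δ_i = 9/2, -11/2, the continuity of p' gives the tridiagonal system
  2·M_0 + 8·M_1 + 2·M_2 = 6(Δ_1 - Δ_0) = -60
Clamped end conditions give two more equations: 2h_0·M_0 + h_0·M_1 = 6(Δ_0 - p'(0)) = 9 and h_1·M_1 + 2h_1·M_2 = 6(p'(4) - Δ_1) = 57.
Forward elimination and back-substitution give M_0 = 10, M_1 = -31/2, M_2 = 22.

22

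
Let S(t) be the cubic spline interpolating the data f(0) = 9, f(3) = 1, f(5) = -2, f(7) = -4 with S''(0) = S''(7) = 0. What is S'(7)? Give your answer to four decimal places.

-0.9298

Write M_i for S''(x_i). With h_i = 3, 2, 2 and divided differences Δ_i = -8/3, -3/2, -1, the continuity of S' gives the tridiagonal system
  3·M_0 + 10·M_1 + 2·M_2 = 6(Δ_1 - Δ_0) = 7
  2·M_1 + 8·M_2 + 2·M_3 = 6(Δ_2 - Δ_1) = 3
Natural end conditions: M_0 = M_3 = 0.
Solving the tridiagonal system: M_0 = 0, M_1 = 25/38, M_2 = 4/19, M_3 = 0.
On [5, 7], S'(t) = b_2 + 2c_2·(t - 5) + 3d_2·(t - 5)² with b_2 = Δ_2 - h_2(2M_2 + M_3)/6 = -65/57, c_2 = M_2/2 = 2/19, d_2 = (M_3 - M_2)/(6h_2) = -1/57. So S'(7) = -53/57.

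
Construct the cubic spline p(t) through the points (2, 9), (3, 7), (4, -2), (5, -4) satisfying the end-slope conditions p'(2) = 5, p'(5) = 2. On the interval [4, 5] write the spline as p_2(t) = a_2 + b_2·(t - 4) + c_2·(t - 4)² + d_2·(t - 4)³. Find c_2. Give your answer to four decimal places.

Write M_i for p''(x_i). With h_i = 1, 1, 1 and divided differences Δ_i = -2, -9, -2, the continuity of p' gives the tridiagonal system
  1·M_0 + 4·M_1 + 1·M_2 = 6(Δ_1 - Δ_0) = -42
  1·M_1 + 4·M_2 + 1·M_3 = 6(Δ_2 - Δ_1) = 42
Clamped end conditions give two more equations: 2h_0·M_0 + h_0·M_1 = 6(Δ_0 - p'(2)) = -42 and h_2·M_2 + 2h_2·M_3 = 6(p'(5) - Δ_2) = 24.
Solving: M_0 = -82/5, M_1 = -46/5, M_2 = 56/5, M_3 = 32/5.
On [4, 5], with p_2(t) = a_2 + b_2·(t - 4) + c_2·(t - 4)² + d_2·(t - 4)³: c_2 = M_2/2 = 28/5, d_2 = (M_3 - M_2)/(6h_2) = -4/5, b_2 = Δ_2 - h_2(2M_2 + M_3)/6 = -34/5.

5.6000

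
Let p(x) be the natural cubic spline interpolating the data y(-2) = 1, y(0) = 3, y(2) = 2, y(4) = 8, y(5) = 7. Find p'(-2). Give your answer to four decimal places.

Let M_i = p''(x_i). Step sizes h_i = 2, 2, 2, 1; slopes of the chords Δ_i = (y_(i+1) - y_i)/h_i = 1, -1/2, 3, -1.
  2·M_0 + 8·M_1 + 2·M_2 = 6(Δ_1 - Δ_0) = -9
  2·M_1 + 8·M_2 + 2·M_3 = 6(Δ_2 - Δ_1) = 21
  2·M_2 + 6·M_3 + 1·M_4 = 6(Δ_3 - Δ_2) = -24
Natural end conditions: M_0 = M_4 = 0.
Solving: M_0 = 0, M_1 = -93/41, M_2 = 375/82, M_3 = -453/82, M_4 = 0.
On [-2, 0], p'(x) = b_0 + 2c_0·(x + 2) + 3d_0·(x + 2)² with b_0 = Δ_0 - h_0(2M_0 + M_1)/6 = 72/41, c_0 = M_0/2 = 0, d_0 = (M_1 - M_0)/(6h_0) = -31/164. So p'(-2) = 72/41.

1.7561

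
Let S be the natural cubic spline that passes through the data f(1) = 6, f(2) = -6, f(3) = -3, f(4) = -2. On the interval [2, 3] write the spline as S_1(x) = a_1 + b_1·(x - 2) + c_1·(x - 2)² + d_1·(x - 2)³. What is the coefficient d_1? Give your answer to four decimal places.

Let m_i = S''(x_i). Step sizes h_i = 1, 1, 1; slopes of the chords Δ_i = (y_(i+1) - y_i)/h_i = -12, 3, 1.
  1·m_0 + 4·m_1 + 1·m_2 = 6(Δ_1 - Δ_0) = 90
  1·m_1 + 4·m_2 + 1·m_3 = 6(Δ_2 - Δ_1) = -12
Natural end conditions: m_0 = m_3 = 0.
Forward elimination and back-substitution give m_0 = 0, m_1 = 124/5, m_2 = -46/5, m_3 = 0.
On [2, 3], with S_1(x) = a_1 + b_1·(x - 2) + c_1·(x - 2)² + d_1·(x - 2)³: c_1 = m_1/2 = 62/5, d_1 = (m_2 - m_1)/(6h_1) = -17/3, b_1 = Δ_1 - h_1(2m_1 + m_2)/6 = -56/15.

-5.6667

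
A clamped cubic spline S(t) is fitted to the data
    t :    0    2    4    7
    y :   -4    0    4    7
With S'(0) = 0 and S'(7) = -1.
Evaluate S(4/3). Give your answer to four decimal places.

With M_i denoting the second derivative at x_i, h_i = 2, 2, 3, and Δ_i = (y_(i+1) − y_i)/h_i = 2, 2, 1:
  2·M_0 + 8·M_1 + 2·M_2 = 6(Δ_1 - Δ_0) = 0
  2·M_1 + 10·M_2 + 3·M_3 = 6(Δ_2 - Δ_1) = -6
Clamped end conditions give two more equations: 2h_0·M_0 + h_0·M_1 = 6(Δ_0 - S'(0)) = 12 and h_2·M_2 + 2h_2·M_3 = 6(S'(7) - Δ_2) = -12.
Forward elimination and back-substitution give M_0 = 128/37, M_1 = -34/37, M_2 = 8/37, M_3 = -78/37.
On [0, 2], S(t) = -4 + 0·t + 64/37·t² - 27/74·t³.
With t = 4/3: S(4/3) = -596/333.

-1.7898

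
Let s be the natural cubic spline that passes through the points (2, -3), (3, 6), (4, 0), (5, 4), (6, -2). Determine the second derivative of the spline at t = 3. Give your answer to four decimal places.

Put m_i = s'' at the i-th knot. Here h = (1, 1, 1, 1) and Δ = (9, -6, 4, -6), so the interior equations h_(i-1)·m_(i-1) + 2(h_(i-1)+h_i)·m_i + h_i·m_(i+1) = 6(Δ_i − Δ_(i-1)) read
  1·m_0 + 4·m_1 + 1·m_2 = 6(Δ_1 - Δ_0) = -90
  1·m_1 + 4·m_2 + 1·m_3 = 6(Δ_2 - Δ_1) = 60
  1·m_2 + 4·m_3 + 1·m_4 = 6(Δ_3 - Δ_2) = -60
Natural end conditions: m_0 = m_4 = 0.
Forward elimination and back-substitution give m_0 = 0, m_1 = -825/28, m_2 = 195/7, m_3 = -615/28, m_4 = 0.

-29.4643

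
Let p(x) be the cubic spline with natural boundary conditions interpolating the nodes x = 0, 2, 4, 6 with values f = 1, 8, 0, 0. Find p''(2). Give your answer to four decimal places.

-6.8000

Write σ_i for p''(x_i). With h_i = 2, 2, 2 and divided differences Δ_i = 7/2, -4, 0, the continuity of p' gives the tridiagonal system
  2·σ_0 + 8·σ_1 + 2·σ_2 = 6(Δ_1 - Δ_0) = -45
  2·σ_1 + 8·σ_2 + 2·σ_3 = 6(Δ_2 - Δ_1) = 24
Natural end conditions: σ_0 = σ_3 = 0.
Hence σ_0 = 0, σ_1 = -34/5, σ_2 = 47/10, σ_3 = 0.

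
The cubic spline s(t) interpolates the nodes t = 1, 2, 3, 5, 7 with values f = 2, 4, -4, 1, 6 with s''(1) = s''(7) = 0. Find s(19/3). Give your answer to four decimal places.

5.0670

Put m_i = s'' at the i-th knot. Here h = (1, 1, 2, 2) and Δ = (2, -8, 5/2, 5/2), so the interior equations h_(i-1)·m_(i-1) + 2(h_(i-1)+h_i)·m_i + h_i·m_(i+1) = 6(Δ_i − Δ_(i-1)) read
  1·m_0 + 4·m_1 + 1·m_2 = 6(Δ_1 - Δ_0) = -60
  1·m_1 + 6·m_2 + 2·m_3 = 6(Δ_2 - Δ_1) = 63
  2·m_2 + 8·m_3 + 2·m_4 = 6(Δ_3 - Δ_2) = 0
Natural end conditions: m_0 = m_4 = 0.
Solving: m_0 = 0, m_1 = -131/7, m_2 = 104/7, m_3 = -26/7, m_4 = 0.
On [5, 7], s(t) = 1 + 209/42·(t - 5) - 13/7·(t - 5)² + 13/42·(t - 5)³.
With (t - 5) = 4/3: s(19/3) = 2873/567.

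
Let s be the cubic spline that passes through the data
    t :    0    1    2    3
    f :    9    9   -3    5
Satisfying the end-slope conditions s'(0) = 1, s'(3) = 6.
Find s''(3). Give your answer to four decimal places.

-28.6667

Put M_i = s'' at the i-th knot. Here h = (1, 1, 1) and Δ = (0, -12, 8), so the interior equations h_(i-1)·M_(i-1) + 2(h_(i-1)+h_i)·M_i + h_i·M_(i+1) = 6(Δ_i − Δ_(i-1)) read
  1·M_0 + 4·M_1 + 1·M_2 = 6(Δ_1 - Δ_0) = -72
  1·M_1 + 4·M_2 + 1·M_3 = 6(Δ_2 - Δ_1) = 120
Clamped end conditions give two more equations: 2h_0·M_0 + h_0·M_1 = 6(Δ_0 - s'(0)) = -6 and h_2·M_2 + 2h_2·M_3 = 6(s'(3) - Δ_2) = -12.
Solving the tridiagonal system: M_0 = 40/3, M_1 = -98/3, M_2 = 136/3, M_3 = -86/3.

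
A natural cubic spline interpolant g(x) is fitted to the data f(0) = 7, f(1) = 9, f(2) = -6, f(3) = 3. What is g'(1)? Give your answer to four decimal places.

-10.2667

Write σ_i for g''(x_i). With h_i = 1, 1, 1 and divided differences Δ_i = 2, -15, 9, the continuity of g' gives the tridiagonal system
  1·σ_0 + 4·σ_1 + 1·σ_2 = 6(Δ_1 - Δ_0) = -102
  1·σ_1 + 4·σ_2 + 1·σ_3 = 6(Δ_2 - Δ_1) = 144
Natural end conditions: σ_0 = σ_3 = 0.
Forward elimination and back-substitution give σ_0 = 0, σ_1 = -184/5, σ_2 = 226/5, σ_3 = 0.
On [1, 2], g'(x) = b_1 + 2c_1·(x - 1) + 3d_1·(x - 1)² with b_1 = Δ_1 - h_1(2σ_1 + σ_2)/6 = -154/15, c_1 = σ_1/2 = -92/5, d_1 = (σ_2 - σ_1)/(6h_1) = 41/3. So g'(1) = -154/15.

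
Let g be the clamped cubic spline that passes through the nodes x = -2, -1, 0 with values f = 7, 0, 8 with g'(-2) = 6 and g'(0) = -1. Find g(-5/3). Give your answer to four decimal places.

6.1111

Write m_i for g''(x_i). With h_i = 1, 1 and divided differences Δ_i = -7, 8, the continuity of g' gives the tridiagonal system
  1·m_0 + 4·m_1 + 1·m_2 = 6(Δ_1 - Δ_0) = 90
Clamped end conditions give two more equations: 2h_0·m_0 + h_0·m_1 = 6(Δ_0 - g'(-2)) = -78 and h_1·m_1 + 2h_1·m_2 = 6(g'(0) - Δ_1) = -54.
Forward elimination and back-substitution give m_0 = -65, m_1 = 52, m_2 = -53.
On [-2, -1], g(x) = 7 + 6·(x + 2) - 65/2·(x + 2)² + 39/2·(x + 2)³.
With (x + 2) = 1/3: g(-5/3) = 55/9.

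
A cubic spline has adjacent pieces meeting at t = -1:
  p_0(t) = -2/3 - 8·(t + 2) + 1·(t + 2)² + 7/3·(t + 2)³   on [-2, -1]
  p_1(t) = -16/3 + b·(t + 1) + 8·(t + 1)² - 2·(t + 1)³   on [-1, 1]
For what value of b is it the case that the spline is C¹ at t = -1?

p_0'(t) = -8 + 2·(t + 2) + 7·(t + 2)², so p_0'(-1) = 1. On the right, p_1'(-1) = b, so b = 1.

1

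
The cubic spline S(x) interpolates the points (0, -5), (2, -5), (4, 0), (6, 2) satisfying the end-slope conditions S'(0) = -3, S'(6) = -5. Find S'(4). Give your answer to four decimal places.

With σ_i denoting the second derivative at x_i, h_i = 2, 2, 2, and Δ_i = (y_(i+1) − y_i)/h_i = 0, 5/2, 1:
  2·σ_0 + 8·σ_1 + 2·σ_2 = 6(Δ_1 - Δ_0) = 15
  2·σ_1 + 8·σ_2 + 2·σ_3 = 6(Δ_2 - Δ_1) = -9
Clamped end conditions give two more equations: 2h_0·σ_0 + h_0·σ_1 = 6(Δ_0 - S'(0)) = 18 and h_2·σ_2 + 2h_2·σ_3 = 6(S'(6) - Δ_2) = -36.
Solving: σ_0 = 127/30, σ_1 = 8/15, σ_2 = 17/15, σ_3 = -287/30.
On [4, 6], S'(x) = b_2 + 2c_2·(x - 4) + 3d_2·(x - 4)² with b_2 = Δ_2 - h_2(2σ_2 + σ_3)/6 = 103/30, c_2 = σ_2/2 = 17/30, d_2 = (σ_3 - σ_2)/(6h_2) = -107/120. So S'(4) = 103/30.

3.4333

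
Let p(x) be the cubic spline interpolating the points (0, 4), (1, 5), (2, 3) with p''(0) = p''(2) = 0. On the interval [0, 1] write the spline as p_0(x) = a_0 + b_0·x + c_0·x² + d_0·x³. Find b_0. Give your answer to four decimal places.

Put M_i = p'' at the i-th knot. Here h = (1, 1) and Δ = (1, -2), so the interior equations h_(i-1)·M_(i-1) + 2(h_(i-1)+h_i)·M_i + h_i·M_(i+1) = 6(Δ_i − Δ_(i-1)) read
  1·M_0 + 4·M_1 + 1·M_2 = 6(Δ_1 - Δ_0) = -18
Natural end conditions: M_0 = M_2 = 0.
Solving the tridiagonal system: M_0 = 0, M_1 = -9/2, M_2 = 0.
On [0, 1], with p_0(x) = a_0 + b_0·x + c_0·x² + d_0·x³: c_0 = M_0/2 = 0, d_0 = (M_1 - M_0)/(6h_0) = -3/4, b_0 = Δ_0 - h_0(2M_0 + M_1)/6 = 7/4.

1.7500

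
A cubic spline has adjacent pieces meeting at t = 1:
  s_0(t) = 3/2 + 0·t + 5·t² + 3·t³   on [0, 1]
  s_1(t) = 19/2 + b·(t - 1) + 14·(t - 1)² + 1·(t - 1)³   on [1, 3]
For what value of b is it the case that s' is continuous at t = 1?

s_0'(t) = 0 + 10·t + 9·t², so s_0'(1) = 19. On the right, s_1'(1) = b, so b = 19.

19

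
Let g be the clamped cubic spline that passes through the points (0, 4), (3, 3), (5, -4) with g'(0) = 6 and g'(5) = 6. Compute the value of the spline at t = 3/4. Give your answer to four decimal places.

7.2680

Let m_i = g''(x_i). Step sizes h_i = 3, 2; slopes of the chords Δ_i = (y_(i+1) - y_i)/h_i = -1/3, -7/2.
  3·m_0 + 10·m_1 + 2·m_2 = 6(Δ_1 - Δ_0) = -19
Clamped end conditions give two more equations: 2h_0·m_0 + h_0·m_1 = 6(Δ_0 - g'(0)) = -38 and h_1·m_1 + 2h_1·m_2 = 6(g'(5) - Δ_1) = 57.
Hence m_0 = -133/30, m_1 = -19/5, m_2 = 323/20.
On [0, 3], g(t) = 4 + 6·t - 133/60·t² + 19/540·t³.
With t = 3/4: g(3/4) = 9303/1280.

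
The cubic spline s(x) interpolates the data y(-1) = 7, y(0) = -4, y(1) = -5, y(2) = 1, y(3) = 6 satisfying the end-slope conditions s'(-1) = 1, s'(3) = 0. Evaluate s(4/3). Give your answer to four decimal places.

-3.2937

With M_i denoting the second derivative at x_i, h_i = 1, 1, 1, 1, and Δ_i = (y_(i+1) − y_i)/h_i = -11, -1, 6, 5:
  1·M_0 + 4·M_1 + 1·M_2 = 6(Δ_1 - Δ_0) = 60
  1·M_1 + 4·M_2 + 1·M_3 = 6(Δ_2 - Δ_1) = 42
  1·M_2 + 4·M_3 + 1·M_4 = 6(Δ_3 - Δ_2) = -6
Clamped end conditions give two more equations: 2h_0·M_0 + h_0·M_1 = 6(Δ_0 - s'(-1)) = -72 and h_3·M_3 + 2h_3·M_4 = 6(s'(3) - Δ_3) = -30.
Forward elimination and back-substitution give M_0 = -689/14, M_1 = 185/7, M_2 = 7/2, M_3 = 11/7, M_4 = -221/14.
On [1, 2], s(x) = -5 + 32/7·(x - 1) + 7/4·(x - 1)² - 9/28·(x - 1)³.
With (x - 1) = 1/3: s(4/3) = -415/126.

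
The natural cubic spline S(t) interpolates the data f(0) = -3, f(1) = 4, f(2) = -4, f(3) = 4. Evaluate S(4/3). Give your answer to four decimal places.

1.6494

Put M_i = S'' at the i-th knot. Here h = (1, 1, 1) and Δ = (7, -8, 8), so the interior equations h_(i-1)·M_(i-1) + 2(h_(i-1)+h_i)·M_i + h_i·M_(i+1) = 6(Δ_i − Δ_(i-1)) read
  1·M_0 + 4·M_1 + 1·M_2 = 6(Δ_1 - Δ_0) = -90
  1·M_1 + 4·M_2 + 1·M_3 = 6(Δ_2 - Δ_1) = 96
Natural end conditions: M_0 = M_3 = 0.
Solving: M_0 = 0, M_1 = -152/5, M_2 = 158/5, M_3 = 0.
On [1, 2], S(t) = 4 - 47/15·(t - 1) - 76/5·(t - 1)² + 31/3·(t - 1)³.
With (t - 1) = 1/3: S(4/3) = 668/405.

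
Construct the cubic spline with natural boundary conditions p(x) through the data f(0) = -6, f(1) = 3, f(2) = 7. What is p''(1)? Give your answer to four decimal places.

-7.5000

With m_i denoting the second derivative at x_i, h_i = 1, 1, and Δ_i = (y_(i+1) − y_i)/h_i = 9, 4:
  1·m_0 + 4·m_1 + 1·m_2 = 6(Δ_1 - Δ_0) = -30
Natural end conditions: m_0 = m_2 = 0.
Solving the tridiagonal system: m_0 = 0, m_1 = -15/2, m_2 = 0.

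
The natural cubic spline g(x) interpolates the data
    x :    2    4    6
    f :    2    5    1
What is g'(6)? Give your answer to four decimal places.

-2.8750

With M_i denoting the second derivative at x_i, h_i = 2, 2, and Δ_i = (y_(i+1) − y_i)/h_i = 3/2, -2:
  2·M_0 + 8·M_1 + 2·M_2 = 6(Δ_1 - Δ_0) = -21
Natural end conditions: M_0 = M_2 = 0.
Hence M_0 = 0, M_1 = -21/8, M_2 = 0.
On [4, 6], g'(x) = b_1 + 2c_1·(x - 4) + 3d_1·(x - 4)² with b_1 = Δ_1 - h_1(2M_1 + M_2)/6 = -1/4, c_1 = M_1/2 = -21/16, d_1 = (M_2 - M_1)/(6h_1) = 7/32. So g'(6) = -23/8.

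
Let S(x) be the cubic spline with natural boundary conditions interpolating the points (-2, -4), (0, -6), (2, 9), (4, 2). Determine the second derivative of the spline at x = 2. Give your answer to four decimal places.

Write m_i for S''(x_i). With h_i = 2, 2, 2 and divided differences Δ_i = -1, 15/2, -7/2, the continuity of S' gives the tridiagonal system
  2·m_0 + 8·m_1 + 2·m_2 = 6(Δ_1 - Δ_0) = 51
  2·m_1 + 8·m_2 + 2·m_3 = 6(Δ_2 - Δ_1) = -66
Natural end conditions: m_0 = m_3 = 0.
Solving: m_0 = 0, m_1 = 9, m_2 = -21/2, m_3 = 0.

-10.5000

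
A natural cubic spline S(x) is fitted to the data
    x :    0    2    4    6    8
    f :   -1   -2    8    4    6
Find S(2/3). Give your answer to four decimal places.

-2.5344

With σ_i denoting the second derivative at x_i, h_i = 2, 2, 2, 2, and Δ_i = (y_(i+1) − y_i)/h_i = -1/2, 5, -2, 1:
  2·σ_0 + 8·σ_1 + 2·σ_2 = 6(Δ_1 - Δ_0) = 33
  2·σ_1 + 8·σ_2 + 2·σ_3 = 6(Δ_2 - Δ_1) = -42
  2·σ_2 + 8·σ_3 + 2·σ_4 = 6(Δ_3 - Δ_2) = 18
Natural end conditions: σ_0 = σ_4 = 0.
Forward elimination and back-substitution give σ_0 = 0, σ_1 = 681/112, σ_2 = -219/28, σ_3 = 471/112, σ_4 = 0.
On [0, 2], S(x) = -1 - 283/112·x + 0·x² + 227/448·x³.
With x = 2/3: S(2/3) = -479/189.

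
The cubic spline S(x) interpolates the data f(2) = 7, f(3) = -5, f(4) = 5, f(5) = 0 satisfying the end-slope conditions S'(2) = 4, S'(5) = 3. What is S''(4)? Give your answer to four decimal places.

-51.4667

With M_i denoting the second derivative at x_i, h_i = 1, 1, 1, and Δ_i = (y_(i+1) − y_i)/h_i = -12, 10, -5:
  1·M_0 + 4·M_1 + 1·M_2 = 6(Δ_1 - Δ_0) = 132
  1·M_1 + 4·M_2 + 1·M_3 = 6(Δ_2 - Δ_1) = -90
Clamped end conditions give two more equations: 2h_0·M_0 + h_0·M_1 = 6(Δ_0 - S'(2)) = -96 and h_2·M_2 + 2h_2·M_3 = 6(S'(5) - Δ_2) = 48.
Solving: M_0 = -1216/15, M_1 = 992/15, M_2 = -772/15, M_3 = 746/15.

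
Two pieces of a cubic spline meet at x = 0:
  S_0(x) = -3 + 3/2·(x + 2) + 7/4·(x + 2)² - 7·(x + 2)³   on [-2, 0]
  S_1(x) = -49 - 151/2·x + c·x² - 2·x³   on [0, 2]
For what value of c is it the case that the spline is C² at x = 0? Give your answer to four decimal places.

-40.2500

S_0''(x) = 7/2 - 42·(x + 2), so S_0''(0) = -161/2. On the right, S_1''(0) = 2c, so c = -161/4.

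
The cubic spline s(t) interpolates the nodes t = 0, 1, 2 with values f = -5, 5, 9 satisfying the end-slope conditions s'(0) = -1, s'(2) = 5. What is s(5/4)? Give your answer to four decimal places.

6.7266

With σ_i denoting the second derivative at x_i, h_i = 1, 1, and Δ_i = (y_(i+1) − y_i)/h_i = 10, 4:
  1·σ_0 + 4·σ_1 + 1·σ_2 = 6(Δ_1 - Δ_0) = -36
Clamped end conditions give two more equations: 2h_0·σ_0 + h_0·σ_1 = 6(Δ_0 - s'(0)) = 66 and h_1·σ_1 + 2h_1·σ_2 = 6(s'(2) - Δ_1) = 6.
Solving the tridiagonal system: σ_0 = 45, σ_1 = -24, σ_2 = 15.
On [1, 2], s(t) = 5 + 19/2·(t - 1) - 12·(t - 1)² + 13/2·(t - 1)³.
With (t - 1) = 1/4: s(5/4) = 861/128.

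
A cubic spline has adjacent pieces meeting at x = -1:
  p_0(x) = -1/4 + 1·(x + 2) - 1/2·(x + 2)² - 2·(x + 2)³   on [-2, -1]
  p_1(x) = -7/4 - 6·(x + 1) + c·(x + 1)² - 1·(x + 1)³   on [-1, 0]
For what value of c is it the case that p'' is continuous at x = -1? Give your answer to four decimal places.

-6.5000

p_0''(x) = -1 - 12·(x + 2), so p_0''(-1) = -13. On the right, p_1''(-1) = 2c, so c = -13/2.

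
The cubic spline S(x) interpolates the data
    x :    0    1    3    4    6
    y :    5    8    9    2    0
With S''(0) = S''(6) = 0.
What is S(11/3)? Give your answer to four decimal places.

Put M_i = S'' at the i-th knot. Here h = (1, 2, 1, 2) and Δ = (3, 1/2, -7, -1), so the interior equations h_(i-1)·M_(i-1) + 2(h_(i-1)+h_i)·M_i + h_i·M_(i+1) = 6(Δ_i − Δ_(i-1)) read
  1·M_0 + 6·M_1 + 2·M_2 = 6(Δ_1 - Δ_0) = -15
  2·M_1 + 6·M_2 + 1·M_3 = 6(Δ_2 - Δ_1) = -45
  1·M_2 + 6·M_3 + 2·M_4 = 6(Δ_3 - Δ_2) = 36
Natural end conditions: M_0 = M_4 = 0.
Hence M_0 = 0, M_1 = 29/62, M_2 = -276/31, M_3 = 232/31, M_4 = 0.
On [3, 4], S(x) = 9 - 491/93·(x - 3) - 138/31·(x - 3)² + 254/93·(x - 3)³.
With (x - 3) = 2/3: S(11/3) = 10825/2511.

4.3110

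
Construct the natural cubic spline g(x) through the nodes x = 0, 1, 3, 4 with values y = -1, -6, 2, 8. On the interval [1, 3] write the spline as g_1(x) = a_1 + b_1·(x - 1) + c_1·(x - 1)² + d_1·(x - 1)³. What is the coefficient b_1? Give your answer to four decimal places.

-1.8750

Write M_i for g''(x_i). With h_i = 1, 2, 1 and divided differences Δ_i = -5, 4, 6, the continuity of g' gives the tridiagonal system
  1·M_0 + 6·M_1 + 2·M_2 = 6(Δ_1 - Δ_0) = 54
  2·M_1 + 6·M_2 + 1·M_3 = 6(Δ_2 - Δ_1) = 12
Natural end conditions: M_0 = M_3 = 0.
Hence M_0 = 0, M_1 = 75/8, M_2 = -9/8, M_3 = 0.
On [1, 3], with g_1(x) = a_1 + b_1·(x - 1) + c_1·(x - 1)² + d_1·(x - 1)³: c_1 = M_1/2 = 75/16, d_1 = (M_2 - M_1)/(6h_1) = -7/8, b_1 = Δ_1 - h_1(2M_1 + M_2)/6 = -15/8.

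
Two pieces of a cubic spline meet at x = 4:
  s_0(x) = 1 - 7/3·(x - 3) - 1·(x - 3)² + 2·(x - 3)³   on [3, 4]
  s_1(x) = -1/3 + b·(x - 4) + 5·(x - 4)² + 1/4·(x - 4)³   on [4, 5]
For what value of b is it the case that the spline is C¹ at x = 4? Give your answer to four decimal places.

1.6667

s_0'(x) = -7/3 - 2·(x - 3) + 6·(x - 3)², so s_0'(4) = 5/3. On the right, s_1'(4) = b, so b = 5/3.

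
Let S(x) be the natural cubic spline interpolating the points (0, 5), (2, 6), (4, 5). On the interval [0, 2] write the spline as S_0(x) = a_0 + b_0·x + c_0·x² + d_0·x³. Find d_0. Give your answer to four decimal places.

Put M_i = S'' at the i-th knot. Here h = (2, 2) and Δ = (1/2, -1/2), so the interior equations h_(i-1)·M_(i-1) + 2(h_(i-1)+h_i)·M_i + h_i·M_(i+1) = 6(Δ_i − Δ_(i-1)) read
  2·M_0 + 8·M_1 + 2·M_2 = 6(Δ_1 - Δ_0) = -6
Natural end conditions: M_0 = M_2 = 0.
Solving the tridiagonal system: M_0 = 0, M_1 = -3/4, M_2 = 0.
On [0, 2], with S_0(x) = a_0 + b_0·x + c_0·x² + d_0·x³: c_0 = M_0/2 = 0, d_0 = (M_1 - M_0)/(6h_0) = -1/16, b_0 = Δ_0 - h_0(2M_0 + M_1)/6 = 3/4.

-0.0625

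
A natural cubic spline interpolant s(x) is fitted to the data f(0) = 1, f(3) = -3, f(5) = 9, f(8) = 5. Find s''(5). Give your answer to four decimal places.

Let σ_i = s''(x_i). Step sizes h_i = 3, 2, 3; slopes of the chords Δ_i = (y_(i+1) - y_i)/h_i = -4/3, 6, -4/3.
  3·σ_0 + 10·σ_1 + 2·σ_2 = 6(Δ_1 - Δ_0) = 44
  2·σ_1 + 10·σ_2 + 3·σ_3 = 6(Δ_2 - Δ_1) = -44
Natural end conditions: σ_0 = σ_3 = 0.
Solving the tridiagonal system: σ_0 = 0, σ_1 = 11/2, σ_2 = -11/2, σ_3 = 0.

-5.5000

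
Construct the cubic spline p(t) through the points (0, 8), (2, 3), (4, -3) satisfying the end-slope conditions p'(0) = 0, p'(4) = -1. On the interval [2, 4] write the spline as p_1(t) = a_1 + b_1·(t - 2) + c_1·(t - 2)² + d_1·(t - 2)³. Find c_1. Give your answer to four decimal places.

With M_i denoting the second derivative at x_i, h_i = 2, 2, and Δ_i = (y_(i+1) − y_i)/h_i = -5/2, -3:
  2·M_0 + 8·M_1 + 2·M_2 = 6(Δ_1 - Δ_0) = -3
Clamped end conditions give two more equations: 2h_0·M_0 + h_0·M_1 = 6(Δ_0 - p'(0)) = -15 and h_1·M_1 + 2h_1·M_2 = 6(p'(4) - Δ_1) = 12.
Solving: M_0 = -29/8, M_1 = -1/4, M_2 = 25/8.
On [2, 4], with p_1(t) = a_1 + b_1·(t - 2) + c_1·(t - 2)² + d_1·(t - 2)³: c_1 = M_1/2 = -1/8, d_1 = (M_2 - M_1)/(6h_1) = 9/32, b_1 = Δ_1 - h_1(2M_1 + M_2)/6 = -31/8.

-0.1250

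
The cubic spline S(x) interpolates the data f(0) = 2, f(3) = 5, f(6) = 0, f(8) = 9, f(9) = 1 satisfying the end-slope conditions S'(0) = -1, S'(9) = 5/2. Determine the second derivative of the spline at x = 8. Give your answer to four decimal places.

Put M_i = S'' at the i-th knot. Here h = (3, 3, 2, 1) and Δ = (1, -5/3, 9/2, -8), so the interior equations h_(i-1)·M_(i-1) + 2(h_(i-1)+h_i)·M_i + h_i·M_(i+1) = 6(Δ_i − Δ_(i-1)) read
  3·M_0 + 12·M_1 + 3·M_2 = 6(Δ_1 - Δ_0) = -16
  3·M_1 + 10·M_2 + 2·M_3 = 6(Δ_2 - Δ_1) = 37
  2·M_2 + 6·M_3 + 1·M_4 = 6(Δ_3 - Δ_2) = -75
Clamped end conditions give two more equations: 2h_0·M_0 + h_0·M_1 = 6(Δ_0 - S'(0)) = 12 and h_3·M_3 + 2h_3·M_4 = 6(S'(9) - Δ_3) = 63.
Solving: M_0 = 959/216, M_1 = -527/108, M_2 = 2105/216, M_3 = -1237/54, M_4 = 4639/108.

-22.9074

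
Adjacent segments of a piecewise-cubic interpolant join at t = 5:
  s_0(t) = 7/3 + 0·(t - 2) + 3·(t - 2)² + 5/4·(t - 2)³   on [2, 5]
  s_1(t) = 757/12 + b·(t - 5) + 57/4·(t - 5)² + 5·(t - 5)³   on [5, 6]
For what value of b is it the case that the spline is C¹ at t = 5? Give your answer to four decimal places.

s_0'(t) = 0 + 6·(t - 2) + 15/4·(t - 2)², so s_0'(5) = 207/4. On the right, s_1'(5) = b, so b = 207/4.

51.7500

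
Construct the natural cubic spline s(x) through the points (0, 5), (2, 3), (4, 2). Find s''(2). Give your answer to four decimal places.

Let σ_i = s''(x_i). Step sizes h_i = 2, 2; slopes of the chords Δ_i = (y_(i+1) - y_i)/h_i = -1, -1/2.
  2·σ_0 + 8·σ_1 + 2·σ_2 = 6(Δ_1 - Δ_0) = 3
Natural end conditions: σ_0 = σ_2 = 0.
Forward elimination and back-substitution give σ_0 = 0, σ_1 = 3/8, σ_2 = 0.

0.3750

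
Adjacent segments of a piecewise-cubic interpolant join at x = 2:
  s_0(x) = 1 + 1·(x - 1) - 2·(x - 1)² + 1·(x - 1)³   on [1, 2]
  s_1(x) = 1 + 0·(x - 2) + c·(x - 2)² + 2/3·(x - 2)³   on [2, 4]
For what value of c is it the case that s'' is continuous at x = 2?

s_0''(x) = -4 + 6·(x - 1), so s_0''(2) = 2. On the right, s_1''(2) = 2c, so c = 1.

1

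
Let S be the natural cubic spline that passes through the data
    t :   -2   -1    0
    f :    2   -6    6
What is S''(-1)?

30

With M_i denoting the second derivative at x_i, h_i = 1, 1, and Δ_i = (y_(i+1) − y_i)/h_i = -8, 12:
  1·M_0 + 4·M_1 + 1·M_2 = 6(Δ_1 - Δ_0) = 120
Natural end conditions: M_0 = M_2 = 0.
Forward elimination and back-substitution give M_0 = 0, M_1 = 30, M_2 = 0.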